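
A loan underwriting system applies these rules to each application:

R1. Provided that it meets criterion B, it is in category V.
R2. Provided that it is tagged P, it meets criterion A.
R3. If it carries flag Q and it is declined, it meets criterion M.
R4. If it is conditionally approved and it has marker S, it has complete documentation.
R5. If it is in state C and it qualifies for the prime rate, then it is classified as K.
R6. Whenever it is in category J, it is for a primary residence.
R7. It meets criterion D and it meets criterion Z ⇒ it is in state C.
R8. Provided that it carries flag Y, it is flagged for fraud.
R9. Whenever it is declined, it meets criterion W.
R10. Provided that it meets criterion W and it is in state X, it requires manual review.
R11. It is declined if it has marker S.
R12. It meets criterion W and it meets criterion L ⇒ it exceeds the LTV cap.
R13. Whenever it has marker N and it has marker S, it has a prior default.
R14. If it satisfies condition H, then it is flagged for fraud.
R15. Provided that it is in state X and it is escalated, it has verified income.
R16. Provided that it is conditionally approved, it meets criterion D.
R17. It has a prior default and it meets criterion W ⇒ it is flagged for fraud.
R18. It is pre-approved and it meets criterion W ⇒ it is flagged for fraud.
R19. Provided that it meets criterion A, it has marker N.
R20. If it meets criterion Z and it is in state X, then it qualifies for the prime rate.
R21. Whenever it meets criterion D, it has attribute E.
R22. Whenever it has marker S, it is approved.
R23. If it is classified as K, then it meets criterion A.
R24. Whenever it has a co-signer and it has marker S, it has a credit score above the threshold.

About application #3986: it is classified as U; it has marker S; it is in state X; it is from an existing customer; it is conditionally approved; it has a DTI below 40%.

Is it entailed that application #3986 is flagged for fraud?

No

Forward chaining from the given facts derives: has complete documentation, is declined, meets criterion D, has attribute E, is approved, meets criterion W, requires manual review.
Rules concluding "it is flagged for fraud": R8 needs "it carries flag Y"; R14 needs "it satisfies condition H"; R17 needs "it has a prior default"; R18 needs "it is pre-approved" — none of these are established.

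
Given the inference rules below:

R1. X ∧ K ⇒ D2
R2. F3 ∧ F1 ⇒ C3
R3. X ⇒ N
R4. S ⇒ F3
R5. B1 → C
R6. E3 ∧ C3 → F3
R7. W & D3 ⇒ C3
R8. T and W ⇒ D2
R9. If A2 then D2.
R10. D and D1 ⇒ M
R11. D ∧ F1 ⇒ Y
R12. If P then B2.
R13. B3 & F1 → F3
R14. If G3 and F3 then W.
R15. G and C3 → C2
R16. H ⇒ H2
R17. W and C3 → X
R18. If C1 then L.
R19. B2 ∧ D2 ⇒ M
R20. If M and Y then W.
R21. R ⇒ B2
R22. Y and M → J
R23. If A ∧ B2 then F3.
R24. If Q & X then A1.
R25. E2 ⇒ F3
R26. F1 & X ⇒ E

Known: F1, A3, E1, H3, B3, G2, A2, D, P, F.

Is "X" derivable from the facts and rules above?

Yes

D2  (by R9: A2)
Y  (by R11: D, F1)
B2  (by R12: P)
F3  (by R13: B3, F1)
M  (by R19: B2, D2)
W  (by R20: M, Y)
C3  (by R2: F3, F1)
X  (by R17: W, C3)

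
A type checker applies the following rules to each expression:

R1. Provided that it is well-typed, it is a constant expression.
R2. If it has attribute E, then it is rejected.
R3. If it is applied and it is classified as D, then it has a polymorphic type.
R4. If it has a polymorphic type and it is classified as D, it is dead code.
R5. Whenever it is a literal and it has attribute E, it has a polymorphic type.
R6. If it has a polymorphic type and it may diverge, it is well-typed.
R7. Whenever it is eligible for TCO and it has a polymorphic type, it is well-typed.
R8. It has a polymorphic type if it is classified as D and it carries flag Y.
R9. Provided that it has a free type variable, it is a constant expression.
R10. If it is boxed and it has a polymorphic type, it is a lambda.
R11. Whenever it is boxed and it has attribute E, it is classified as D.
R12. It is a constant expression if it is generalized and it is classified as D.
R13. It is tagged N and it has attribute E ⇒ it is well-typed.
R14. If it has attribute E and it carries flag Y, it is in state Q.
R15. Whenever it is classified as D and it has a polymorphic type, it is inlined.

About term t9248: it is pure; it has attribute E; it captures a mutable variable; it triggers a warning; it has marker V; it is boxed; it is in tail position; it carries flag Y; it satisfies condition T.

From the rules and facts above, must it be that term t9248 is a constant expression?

No

Forward chaining from the given facts derives: is rejected, is classified as D, is in state Q, has a polymorphic type, is a lambda, is inlined, is dead code.
Rules concluding "it is a constant expression": R1 needs "it is well-typed"; R9 needs "it has a free type variable"; R12 needs "it is generalized" — none of these are established.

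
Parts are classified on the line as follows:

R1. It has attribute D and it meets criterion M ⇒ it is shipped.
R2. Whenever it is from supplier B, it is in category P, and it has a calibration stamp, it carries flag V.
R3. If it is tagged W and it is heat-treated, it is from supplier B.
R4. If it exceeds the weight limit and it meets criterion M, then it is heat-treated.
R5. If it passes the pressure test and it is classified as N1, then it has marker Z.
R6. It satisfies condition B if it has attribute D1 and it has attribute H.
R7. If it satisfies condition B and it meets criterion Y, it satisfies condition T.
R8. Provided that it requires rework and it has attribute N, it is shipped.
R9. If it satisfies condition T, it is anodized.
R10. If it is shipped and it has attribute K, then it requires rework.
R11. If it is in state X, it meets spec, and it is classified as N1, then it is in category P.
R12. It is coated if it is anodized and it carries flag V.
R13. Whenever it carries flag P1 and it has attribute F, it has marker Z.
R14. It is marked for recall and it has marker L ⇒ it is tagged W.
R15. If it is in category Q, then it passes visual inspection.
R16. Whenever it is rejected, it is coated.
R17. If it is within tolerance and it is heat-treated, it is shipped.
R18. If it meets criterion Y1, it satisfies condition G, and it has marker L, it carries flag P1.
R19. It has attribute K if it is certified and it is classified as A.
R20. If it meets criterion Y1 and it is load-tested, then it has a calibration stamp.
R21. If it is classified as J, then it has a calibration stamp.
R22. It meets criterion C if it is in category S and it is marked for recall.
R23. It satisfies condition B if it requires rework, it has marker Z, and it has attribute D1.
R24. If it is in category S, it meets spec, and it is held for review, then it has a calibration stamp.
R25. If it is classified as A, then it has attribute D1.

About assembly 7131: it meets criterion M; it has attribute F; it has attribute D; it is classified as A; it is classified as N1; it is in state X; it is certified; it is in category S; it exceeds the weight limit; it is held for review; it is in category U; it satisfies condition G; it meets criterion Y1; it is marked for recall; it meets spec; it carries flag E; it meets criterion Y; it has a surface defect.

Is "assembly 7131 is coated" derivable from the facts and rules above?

Forward chaining from the given facts derives: is shipped, is heat-treated, is in category P, has attribute K, meets criterion C, has a calibration stamp, has attribute D1, requires rework.
Rules concluding "it is coated": R12 needs "it is anodized"; R16 needs "it is rejected" — none of these are established.

No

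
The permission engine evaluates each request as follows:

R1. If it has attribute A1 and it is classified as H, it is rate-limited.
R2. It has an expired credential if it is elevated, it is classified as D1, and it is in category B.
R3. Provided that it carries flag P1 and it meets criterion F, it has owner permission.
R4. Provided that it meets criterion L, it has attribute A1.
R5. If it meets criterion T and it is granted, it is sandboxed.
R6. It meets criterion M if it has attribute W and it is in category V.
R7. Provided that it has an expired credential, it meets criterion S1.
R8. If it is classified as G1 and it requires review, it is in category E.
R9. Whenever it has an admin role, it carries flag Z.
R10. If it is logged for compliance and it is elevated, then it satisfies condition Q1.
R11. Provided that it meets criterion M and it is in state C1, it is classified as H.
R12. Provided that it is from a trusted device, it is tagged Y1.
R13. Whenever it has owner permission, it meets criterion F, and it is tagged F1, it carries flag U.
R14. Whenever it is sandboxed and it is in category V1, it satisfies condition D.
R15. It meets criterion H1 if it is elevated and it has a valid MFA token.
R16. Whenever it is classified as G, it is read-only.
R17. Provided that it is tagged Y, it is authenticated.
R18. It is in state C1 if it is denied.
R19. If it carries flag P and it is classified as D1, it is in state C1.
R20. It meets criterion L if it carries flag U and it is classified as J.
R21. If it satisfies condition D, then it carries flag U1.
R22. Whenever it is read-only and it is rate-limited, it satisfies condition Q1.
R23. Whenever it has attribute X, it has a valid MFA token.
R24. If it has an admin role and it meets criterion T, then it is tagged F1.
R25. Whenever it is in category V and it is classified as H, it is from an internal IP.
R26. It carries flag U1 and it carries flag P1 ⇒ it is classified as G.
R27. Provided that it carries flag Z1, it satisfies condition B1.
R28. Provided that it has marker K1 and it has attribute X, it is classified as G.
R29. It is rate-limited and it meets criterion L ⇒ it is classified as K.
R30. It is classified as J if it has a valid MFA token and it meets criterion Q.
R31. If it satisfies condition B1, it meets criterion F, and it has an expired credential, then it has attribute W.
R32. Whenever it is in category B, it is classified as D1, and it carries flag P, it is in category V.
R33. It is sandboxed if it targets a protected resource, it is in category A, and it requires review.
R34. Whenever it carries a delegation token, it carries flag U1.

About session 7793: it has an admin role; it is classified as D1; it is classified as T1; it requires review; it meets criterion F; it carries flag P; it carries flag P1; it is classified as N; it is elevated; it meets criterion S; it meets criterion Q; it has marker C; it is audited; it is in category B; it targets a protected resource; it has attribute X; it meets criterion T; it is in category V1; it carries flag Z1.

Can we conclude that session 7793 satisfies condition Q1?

Forward chaining from the given facts derives: has an expired credential, has owner permission, meets criterion S1, carries flag Z, is in state C1, has a valid MFA token, is tagged F1, satisfies condition B1, is classified as J, has attribute W, is in category V, meets criterion M, is classified as H, carries flag U, meets criterion H1, meets criterion L, is from an internal IP, has attribute A1, is rate-limited, is classified as K.
Rules concluding "it satisfies condition Q1": R10 needs "it is logged for compliance"; R22 needs "it is read-only" — none of these are established.

No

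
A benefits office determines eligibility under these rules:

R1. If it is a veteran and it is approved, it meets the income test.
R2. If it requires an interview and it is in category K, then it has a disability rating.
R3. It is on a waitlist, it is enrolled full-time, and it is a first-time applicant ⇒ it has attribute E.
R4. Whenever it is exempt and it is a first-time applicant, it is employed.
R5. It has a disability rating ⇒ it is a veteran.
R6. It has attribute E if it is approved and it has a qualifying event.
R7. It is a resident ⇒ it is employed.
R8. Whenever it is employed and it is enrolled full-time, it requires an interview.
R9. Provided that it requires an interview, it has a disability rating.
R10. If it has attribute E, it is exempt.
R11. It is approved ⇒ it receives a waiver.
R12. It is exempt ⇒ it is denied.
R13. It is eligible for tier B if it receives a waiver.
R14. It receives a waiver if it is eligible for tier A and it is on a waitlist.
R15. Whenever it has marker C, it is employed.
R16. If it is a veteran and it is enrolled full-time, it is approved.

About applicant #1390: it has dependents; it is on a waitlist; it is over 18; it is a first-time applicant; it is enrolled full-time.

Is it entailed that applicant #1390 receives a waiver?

Yes

By R3 (it is on a waitlist, it is enrolled full-time, it is a first-time applicant): it has attribute E.
By R10 (it has attribute E): it is exempt.
By R4 (it is exempt, it is a first-time applicant): it is employed.
By R8 (it is employed, it is enrolled full-time): it requires an interview.
By R9 (it requires an interview): it has a disability rating.
By R5 (it has a disability rating): it is a veteran.
By R16 (it is a veteran, it is enrolled full-time): it is approved.
By R11 (it is approved): it receives a waiver.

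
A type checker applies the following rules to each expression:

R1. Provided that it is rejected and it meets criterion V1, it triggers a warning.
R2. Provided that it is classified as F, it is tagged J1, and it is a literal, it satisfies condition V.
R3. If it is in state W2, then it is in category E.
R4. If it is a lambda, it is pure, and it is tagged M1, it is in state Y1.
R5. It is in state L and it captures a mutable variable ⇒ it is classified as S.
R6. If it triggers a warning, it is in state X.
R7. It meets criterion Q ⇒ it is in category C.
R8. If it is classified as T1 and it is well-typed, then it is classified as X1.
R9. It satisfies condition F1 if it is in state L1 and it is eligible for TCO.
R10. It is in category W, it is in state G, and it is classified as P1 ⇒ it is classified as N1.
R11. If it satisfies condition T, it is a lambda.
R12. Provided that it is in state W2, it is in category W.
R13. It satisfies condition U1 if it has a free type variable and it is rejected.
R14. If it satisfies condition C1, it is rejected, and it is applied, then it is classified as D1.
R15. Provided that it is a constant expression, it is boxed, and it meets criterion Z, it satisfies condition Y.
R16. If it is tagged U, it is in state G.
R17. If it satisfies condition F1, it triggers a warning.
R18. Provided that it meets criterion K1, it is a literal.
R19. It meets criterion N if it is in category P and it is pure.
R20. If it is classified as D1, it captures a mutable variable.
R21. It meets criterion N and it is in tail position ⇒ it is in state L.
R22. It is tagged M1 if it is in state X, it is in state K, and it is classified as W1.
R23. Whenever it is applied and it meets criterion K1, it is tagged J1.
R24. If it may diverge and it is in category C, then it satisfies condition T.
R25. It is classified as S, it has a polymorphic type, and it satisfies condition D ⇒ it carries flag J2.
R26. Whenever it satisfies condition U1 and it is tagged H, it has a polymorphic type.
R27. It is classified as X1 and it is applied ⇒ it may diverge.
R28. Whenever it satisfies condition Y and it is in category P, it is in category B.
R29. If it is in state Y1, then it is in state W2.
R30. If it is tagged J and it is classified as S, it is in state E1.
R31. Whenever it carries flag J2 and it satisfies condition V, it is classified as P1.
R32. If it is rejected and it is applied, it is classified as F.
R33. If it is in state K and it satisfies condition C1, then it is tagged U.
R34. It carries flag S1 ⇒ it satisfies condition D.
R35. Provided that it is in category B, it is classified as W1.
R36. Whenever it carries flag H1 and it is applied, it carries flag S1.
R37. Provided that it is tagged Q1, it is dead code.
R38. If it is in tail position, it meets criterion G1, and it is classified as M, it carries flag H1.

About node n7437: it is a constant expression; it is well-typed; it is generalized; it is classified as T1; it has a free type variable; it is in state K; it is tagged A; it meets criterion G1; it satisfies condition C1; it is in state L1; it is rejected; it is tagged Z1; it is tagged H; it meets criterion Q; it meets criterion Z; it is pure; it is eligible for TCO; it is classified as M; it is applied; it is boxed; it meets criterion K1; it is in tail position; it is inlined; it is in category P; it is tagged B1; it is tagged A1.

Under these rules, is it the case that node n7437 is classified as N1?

By R7 (it meets criterion Q): it is in category C.
By R8 (it is classified as T1, it is well-typed): it is classified as X1.
By R9 (it is in state L1, it is eligible for TCO): it satisfies condition F1.
By R13 (it has a free type variable, it is rejected): it satisfies condition U1.
By R14 (it satisfies condition C1, it is rejected, it is applied): it is classified as D1.
By R15 (it is a constant expression, it is boxed, it meets criterion Z): it satisfies condition Y.
By R17 (it satisfies condition F1): it triggers a warning.
By R18 (it meets criterion K1): it is a literal.
By R19 (it is in category P, it is pure): it meets criterion N.
By R20 (it is classified as D1): it captures a mutable variable.
By R21 (it meets criterion N, it is in tail position): it is in state L.
By R23 (it is applied, it meets criterion K1): it is tagged J1.
By R26 (it satisfies condition U1, it is tagged H): it has a polymorphic type.
By R27 (it is classified as X1, it is applied): it may diverge.
By R28 (it satisfies condition Y, it is in category P): it is in category B.
By R32 (it is rejected, it is applied): it is classified as F.
By R33 (it is in state K, it satisfies condition C1): it is tagged U.
By R35 (it is in category B): it is classified as W1.
By R38 (it is in tail position, it meets criterion G1, it is classified as M): it carries flag H1.
By R2 (it is classified as F, it is tagged J1, it is a literal): it satisfies condition V.
By R5 (it is in state L, it captures a mutable variable): it is classified as S.
By R6 (it triggers a warning): it is in state X.
By R16 (it is tagged U): it is in state G.
By R22 (it is in state X, it is in state K, it is classified as W1): it is tagged M1.
By R24 (it may diverge, it is in category C): it satisfies condition T.
By R36 (it carries flag H1, it is applied): it carries flag S1.
By R11 (it satisfies condition T): it is a lambda.
By R34 (it carries flag S1): it satisfies condition D.
By R4 (it is a lambda, it is pure, it is tagged M1): it is in state Y1.
By R25 (it is classified as S, it has a polymorphic type, it satisfies condition D): it carries flag J2.
By R29 (it is in state Y1): it is in state W2.
By R31 (it carries flag J2, it satisfies condition V): it is classified as P1.
By R12 (it is in state W2): it is in category W.
By R10 (it is in category W, it is in state G, it is classified as P1): it is classified as N1.

Yes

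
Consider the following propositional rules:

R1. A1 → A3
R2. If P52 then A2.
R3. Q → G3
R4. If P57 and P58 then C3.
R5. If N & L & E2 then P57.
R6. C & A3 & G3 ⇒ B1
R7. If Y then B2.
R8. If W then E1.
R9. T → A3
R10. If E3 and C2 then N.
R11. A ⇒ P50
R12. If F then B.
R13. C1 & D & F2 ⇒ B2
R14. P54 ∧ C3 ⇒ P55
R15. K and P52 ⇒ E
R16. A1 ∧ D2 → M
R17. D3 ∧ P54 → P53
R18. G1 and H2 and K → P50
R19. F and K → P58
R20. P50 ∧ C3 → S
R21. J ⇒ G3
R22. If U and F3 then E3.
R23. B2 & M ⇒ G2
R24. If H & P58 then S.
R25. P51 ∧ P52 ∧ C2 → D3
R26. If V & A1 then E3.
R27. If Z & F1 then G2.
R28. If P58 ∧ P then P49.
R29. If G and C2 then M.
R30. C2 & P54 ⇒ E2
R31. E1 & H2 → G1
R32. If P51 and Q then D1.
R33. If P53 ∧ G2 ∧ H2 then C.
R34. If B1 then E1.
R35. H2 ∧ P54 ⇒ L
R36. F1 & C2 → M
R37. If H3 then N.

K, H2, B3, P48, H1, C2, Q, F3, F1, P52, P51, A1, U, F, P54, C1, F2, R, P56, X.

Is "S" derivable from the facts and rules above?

Forward chaining from the given facts derives: A3, A2, G3, B, E, P58, E3, D3, E2, D1, L, M, N, P53, P57, C3, P55.
Rules concluding S: R20 needs P50; R24 needs H — none of these are established.

No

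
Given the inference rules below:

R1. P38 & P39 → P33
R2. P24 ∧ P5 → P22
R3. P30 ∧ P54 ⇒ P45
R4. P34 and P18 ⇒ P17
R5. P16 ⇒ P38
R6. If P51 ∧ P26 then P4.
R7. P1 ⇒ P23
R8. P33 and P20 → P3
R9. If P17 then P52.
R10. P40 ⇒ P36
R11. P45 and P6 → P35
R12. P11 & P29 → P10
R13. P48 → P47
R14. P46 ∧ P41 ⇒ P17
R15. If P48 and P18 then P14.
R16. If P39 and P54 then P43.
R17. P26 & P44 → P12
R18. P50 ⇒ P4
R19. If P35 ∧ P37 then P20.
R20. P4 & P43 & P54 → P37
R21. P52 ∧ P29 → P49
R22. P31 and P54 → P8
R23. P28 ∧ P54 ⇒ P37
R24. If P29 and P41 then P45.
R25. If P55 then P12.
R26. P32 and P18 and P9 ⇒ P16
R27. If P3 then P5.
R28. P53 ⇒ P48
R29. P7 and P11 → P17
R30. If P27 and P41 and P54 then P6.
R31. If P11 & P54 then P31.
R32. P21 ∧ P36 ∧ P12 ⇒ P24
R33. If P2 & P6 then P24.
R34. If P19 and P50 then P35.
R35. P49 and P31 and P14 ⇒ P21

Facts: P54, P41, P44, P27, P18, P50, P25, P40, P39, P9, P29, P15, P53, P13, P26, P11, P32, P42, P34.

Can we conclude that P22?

Yes

P17  (by R4: P34, P18)
P52  (by R9: P17)
P36  (by R10: P40)
P43  (by R16: P39, P54)
P12  (by R17: P26, P44)
P4  (by R18: P50)
P37  (by R20: P4, P43, P54)
P49  (by R21: P52, P29)
P45  (by R24: P29, P41)
P16  (by R26: P32, P18, P9)
P48  (by R28: P53)
P6  (by R30: P27, P41, P54)
P31  (by R31: P11, P54)
P38  (by R5: P16)
P35  (by R11: P45, P6)
P14  (by R15: P48, P18)
P20  (by R19: P35, P37)
P21  (by R35: P49, P31, P14)
P33  (by R1: P38, P39)
P3  (by R8: P33, P20)
P5  (by R27: P3)
P24  (by R32: P21, P36, P12)
P22  (by R2: P24, P5)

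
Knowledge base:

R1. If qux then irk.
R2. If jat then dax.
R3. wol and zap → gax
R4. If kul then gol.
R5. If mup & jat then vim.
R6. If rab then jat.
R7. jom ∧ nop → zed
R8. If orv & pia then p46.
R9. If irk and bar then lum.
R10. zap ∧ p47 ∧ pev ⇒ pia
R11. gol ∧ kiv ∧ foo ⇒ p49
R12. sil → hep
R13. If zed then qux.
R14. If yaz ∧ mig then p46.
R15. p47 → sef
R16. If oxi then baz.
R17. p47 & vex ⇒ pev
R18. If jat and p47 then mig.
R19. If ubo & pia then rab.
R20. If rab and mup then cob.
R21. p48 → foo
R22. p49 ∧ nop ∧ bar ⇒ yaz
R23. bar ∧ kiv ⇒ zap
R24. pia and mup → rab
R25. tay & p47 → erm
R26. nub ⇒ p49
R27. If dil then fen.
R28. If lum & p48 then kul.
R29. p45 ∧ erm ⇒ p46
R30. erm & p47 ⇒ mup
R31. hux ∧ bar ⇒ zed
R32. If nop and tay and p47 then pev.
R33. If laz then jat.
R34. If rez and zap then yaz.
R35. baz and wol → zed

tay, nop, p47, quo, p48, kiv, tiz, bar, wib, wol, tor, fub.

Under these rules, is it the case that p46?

No

Forward chaining from the given facts derives: sef, foo, zap, erm, mup, pev, gax, pia, rab, jat, mig, cob, dax, vim.
Rules concluding p46: R8 needs orv; R14 needs yaz; R29 needs p45 — none of these are established.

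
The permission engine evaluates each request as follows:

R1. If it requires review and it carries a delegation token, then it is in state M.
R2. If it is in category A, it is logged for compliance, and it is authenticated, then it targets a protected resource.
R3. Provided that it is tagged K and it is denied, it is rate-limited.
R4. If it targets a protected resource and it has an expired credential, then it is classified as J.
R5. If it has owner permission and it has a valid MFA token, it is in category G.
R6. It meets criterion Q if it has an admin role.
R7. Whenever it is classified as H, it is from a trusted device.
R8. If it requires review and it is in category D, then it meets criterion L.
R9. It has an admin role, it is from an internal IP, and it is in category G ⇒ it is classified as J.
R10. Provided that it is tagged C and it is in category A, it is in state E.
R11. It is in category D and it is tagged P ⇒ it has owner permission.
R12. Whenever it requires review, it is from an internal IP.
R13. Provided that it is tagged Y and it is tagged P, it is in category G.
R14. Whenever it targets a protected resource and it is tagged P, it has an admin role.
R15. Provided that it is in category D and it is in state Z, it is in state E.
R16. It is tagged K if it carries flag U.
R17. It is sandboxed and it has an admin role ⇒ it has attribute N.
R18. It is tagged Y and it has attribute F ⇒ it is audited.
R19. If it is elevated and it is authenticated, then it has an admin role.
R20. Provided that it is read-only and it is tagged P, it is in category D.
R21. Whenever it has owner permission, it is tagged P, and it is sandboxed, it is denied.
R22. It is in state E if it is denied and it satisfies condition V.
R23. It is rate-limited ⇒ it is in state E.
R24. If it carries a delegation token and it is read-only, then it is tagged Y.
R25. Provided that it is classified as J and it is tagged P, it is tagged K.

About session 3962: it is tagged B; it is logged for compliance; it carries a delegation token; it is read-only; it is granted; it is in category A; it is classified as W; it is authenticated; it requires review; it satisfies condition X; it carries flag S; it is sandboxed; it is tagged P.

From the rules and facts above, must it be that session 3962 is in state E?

By R2 (it is in category A, it is logged for compliance, it is authenticated): it targets a protected resource.
By R12 (it requires review): it is from an internal IP.
By R14 (it targets a protected resource, it is tagged P): it has an admin role.
By R20 (it is read-only, it is tagged P): it is in category D.
By R24 (it carries a delegation token, it is read-only): it is tagged Y.
By R11 (it is in category D, it is tagged P): it has owner permission.
By R13 (it is tagged Y, it is tagged P): it is in category G.
By R21 (it has owner permission, it is tagged P, it is sandboxed): it is denied.
By R9 (it has an admin role, it is from an internal IP, it is in category G): it is classified as J.
By R25 (it is classified as J, it is tagged P): it is tagged K.
By R3 (it is tagged K, it is denied): it is rate-limited.
By R23 (it is rate-limited): it is in state E.

Yes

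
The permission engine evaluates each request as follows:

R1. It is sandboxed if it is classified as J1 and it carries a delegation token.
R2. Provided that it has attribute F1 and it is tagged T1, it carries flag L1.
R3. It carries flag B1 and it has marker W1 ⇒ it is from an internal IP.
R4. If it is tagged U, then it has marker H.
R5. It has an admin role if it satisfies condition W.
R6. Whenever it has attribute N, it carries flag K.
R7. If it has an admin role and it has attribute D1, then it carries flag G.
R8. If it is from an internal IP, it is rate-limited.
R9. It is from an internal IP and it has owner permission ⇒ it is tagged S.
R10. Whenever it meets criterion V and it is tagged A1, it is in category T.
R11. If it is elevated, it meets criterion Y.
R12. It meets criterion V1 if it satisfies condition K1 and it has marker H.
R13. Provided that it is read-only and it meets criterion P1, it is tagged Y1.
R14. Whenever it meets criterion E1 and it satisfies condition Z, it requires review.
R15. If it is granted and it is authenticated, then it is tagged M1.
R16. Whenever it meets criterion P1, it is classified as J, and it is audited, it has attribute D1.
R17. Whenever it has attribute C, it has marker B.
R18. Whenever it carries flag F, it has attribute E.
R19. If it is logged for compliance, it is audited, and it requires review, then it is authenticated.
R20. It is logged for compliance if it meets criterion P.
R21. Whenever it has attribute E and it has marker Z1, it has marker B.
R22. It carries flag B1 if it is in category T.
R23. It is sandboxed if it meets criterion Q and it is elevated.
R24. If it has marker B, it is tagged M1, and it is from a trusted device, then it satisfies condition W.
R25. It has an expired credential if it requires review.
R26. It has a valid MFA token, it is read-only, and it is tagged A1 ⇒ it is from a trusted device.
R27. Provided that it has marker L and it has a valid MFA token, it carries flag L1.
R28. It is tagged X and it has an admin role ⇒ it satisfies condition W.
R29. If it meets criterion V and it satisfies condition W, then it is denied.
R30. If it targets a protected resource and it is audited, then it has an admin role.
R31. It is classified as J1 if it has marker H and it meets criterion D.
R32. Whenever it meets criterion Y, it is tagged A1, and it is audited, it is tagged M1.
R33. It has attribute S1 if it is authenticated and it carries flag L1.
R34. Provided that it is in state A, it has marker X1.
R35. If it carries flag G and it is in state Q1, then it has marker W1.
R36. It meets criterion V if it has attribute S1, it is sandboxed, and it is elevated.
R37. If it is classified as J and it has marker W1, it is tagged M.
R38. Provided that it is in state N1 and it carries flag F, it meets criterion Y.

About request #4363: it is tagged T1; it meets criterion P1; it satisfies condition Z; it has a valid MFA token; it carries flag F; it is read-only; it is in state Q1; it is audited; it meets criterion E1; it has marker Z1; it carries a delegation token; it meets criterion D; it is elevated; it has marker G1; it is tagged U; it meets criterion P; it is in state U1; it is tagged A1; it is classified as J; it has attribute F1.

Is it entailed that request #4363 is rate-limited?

Yes

By R2 (it has attribute F1, it is tagged T1): it carries flag L1.
By R4 (it is tagged U): it has marker H.
By R11 (it is elevated): it meets criterion Y.
By R14 (it meets criterion E1, it satisfies condition Z): it requires review.
By R16 (it meets criterion P1, it is classified as J, it is audited): it has attribute D1.
By R18 (it carries flag F): it has attribute E.
By R20 (it meets criterion P): it is logged for compliance.
By R21 (it has attribute E, it has marker Z1): it has marker B.
By R26 (it has a valid MFA token, it is read-only, it is tagged A1): it is from a trusted device.
By R31 (it has marker H, it meets criterion D): it is classified as J1.
By R32 (it meets criterion Y, it is tagged A1, it is audited): it is tagged M1.
By R1 (it is classified as J1, it carries a delegation token): it is sandboxed.
By R19 (it is logged for compliance, it is audited, it requires review): it is authenticated.
By R24 (it has marker B, it is tagged M1, it is from a trusted device): it satisfies condition W.
By R33 (it is authenticated, it carries flag L1): it has attribute S1.
By R36 (it has attribute S1, it is sandboxed, it is elevated): it meets criterion V.
By R5 (it satisfies condition W): it has an admin role.
By R7 (it has an admin role, it has attribute D1): it carries flag G.
By R10 (it meets criterion V, it is tagged A1): it is in category T.
By R22 (it is in category T): it carries flag B1.
By R35 (it carries flag G, it is in state Q1): it has marker W1.
By R3 (it carries flag B1, it has marker W1): it is from an internal IP.
By R8 (it is from an internal IP): it is rate-limited.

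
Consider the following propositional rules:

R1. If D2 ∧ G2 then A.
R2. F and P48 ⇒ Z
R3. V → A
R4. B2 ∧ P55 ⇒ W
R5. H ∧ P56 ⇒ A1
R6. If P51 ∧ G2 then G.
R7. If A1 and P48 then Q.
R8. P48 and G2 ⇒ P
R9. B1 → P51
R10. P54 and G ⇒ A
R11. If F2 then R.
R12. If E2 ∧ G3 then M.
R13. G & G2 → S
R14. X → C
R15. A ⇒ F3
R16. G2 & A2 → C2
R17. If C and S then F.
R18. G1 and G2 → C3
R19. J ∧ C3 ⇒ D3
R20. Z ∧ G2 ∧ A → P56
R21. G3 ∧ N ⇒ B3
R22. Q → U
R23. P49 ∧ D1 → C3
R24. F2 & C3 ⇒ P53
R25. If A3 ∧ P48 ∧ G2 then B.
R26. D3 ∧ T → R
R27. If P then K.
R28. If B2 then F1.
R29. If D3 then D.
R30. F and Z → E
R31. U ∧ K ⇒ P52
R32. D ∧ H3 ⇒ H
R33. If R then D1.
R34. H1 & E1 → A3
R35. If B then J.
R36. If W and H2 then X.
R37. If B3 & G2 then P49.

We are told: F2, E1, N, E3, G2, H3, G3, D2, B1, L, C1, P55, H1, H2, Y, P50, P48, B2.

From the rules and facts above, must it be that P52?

Yes

A  (by R1: D2, G2)
W  (by R4: B2, P55)
P  (by R8: P48, G2)
P51  (by R9: B1)
R  (by R11: F2)
B3  (by R21: G3, N)
K  (by R27: P)
D1  (by R33: R)
A3  (by R34: H1, E1)
X  (by R36: W, H2)
P49  (by R37: B3, G2)
G  (by R6: P51, G2)
S  (by R13: G, G2)
C  (by R14: X)
F  (by R17: C, S)
C3  (by R23: P49, D1)
B  (by R25: A3, P48, G2)
J  (by R35: B)
Z  (by R2: F, P48)
D3  (by R19: J, C3)
P56  (by R20: Z, G2, A)
D  (by R29: D3)
H  (by R32: D, H3)
A1  (by R5: H, P56)
Q  (by R7: A1, P48)
U  (by R22: Q)
P52  (by R31: U, K)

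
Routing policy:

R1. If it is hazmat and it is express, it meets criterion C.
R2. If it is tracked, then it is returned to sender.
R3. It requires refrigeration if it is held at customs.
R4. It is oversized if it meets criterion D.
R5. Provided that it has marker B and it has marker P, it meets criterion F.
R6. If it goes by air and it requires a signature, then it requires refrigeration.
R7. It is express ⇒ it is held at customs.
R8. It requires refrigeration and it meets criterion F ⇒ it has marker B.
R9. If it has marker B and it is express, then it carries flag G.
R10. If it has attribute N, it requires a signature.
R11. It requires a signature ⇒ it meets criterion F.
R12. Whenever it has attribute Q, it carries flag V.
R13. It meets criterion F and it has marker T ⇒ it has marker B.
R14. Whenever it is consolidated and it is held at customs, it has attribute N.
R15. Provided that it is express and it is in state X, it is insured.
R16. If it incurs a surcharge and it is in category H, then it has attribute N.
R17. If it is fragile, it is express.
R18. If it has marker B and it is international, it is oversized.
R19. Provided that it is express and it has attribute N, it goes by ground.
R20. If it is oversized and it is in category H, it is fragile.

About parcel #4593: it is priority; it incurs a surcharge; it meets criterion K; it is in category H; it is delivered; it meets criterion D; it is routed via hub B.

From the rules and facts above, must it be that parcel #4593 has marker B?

By R4 (it meets criterion D): it is oversized.
By R16 (it incurs a surcharge, it is in category H): it has attribute N.
By R20 (it is oversized, it is in category H): it is fragile.
By R10 (it has attribute N): it requires a signature.
By R11 (it requires a signature): it meets criterion F.
By R17 (it is fragile): it is express.
By R7 (it is express): it is held at customs.
By R3 (it is held at customs): it requires refrigeration.
By R8 (it requires refrigeration, it meets criterion F): it has marker B.

Yes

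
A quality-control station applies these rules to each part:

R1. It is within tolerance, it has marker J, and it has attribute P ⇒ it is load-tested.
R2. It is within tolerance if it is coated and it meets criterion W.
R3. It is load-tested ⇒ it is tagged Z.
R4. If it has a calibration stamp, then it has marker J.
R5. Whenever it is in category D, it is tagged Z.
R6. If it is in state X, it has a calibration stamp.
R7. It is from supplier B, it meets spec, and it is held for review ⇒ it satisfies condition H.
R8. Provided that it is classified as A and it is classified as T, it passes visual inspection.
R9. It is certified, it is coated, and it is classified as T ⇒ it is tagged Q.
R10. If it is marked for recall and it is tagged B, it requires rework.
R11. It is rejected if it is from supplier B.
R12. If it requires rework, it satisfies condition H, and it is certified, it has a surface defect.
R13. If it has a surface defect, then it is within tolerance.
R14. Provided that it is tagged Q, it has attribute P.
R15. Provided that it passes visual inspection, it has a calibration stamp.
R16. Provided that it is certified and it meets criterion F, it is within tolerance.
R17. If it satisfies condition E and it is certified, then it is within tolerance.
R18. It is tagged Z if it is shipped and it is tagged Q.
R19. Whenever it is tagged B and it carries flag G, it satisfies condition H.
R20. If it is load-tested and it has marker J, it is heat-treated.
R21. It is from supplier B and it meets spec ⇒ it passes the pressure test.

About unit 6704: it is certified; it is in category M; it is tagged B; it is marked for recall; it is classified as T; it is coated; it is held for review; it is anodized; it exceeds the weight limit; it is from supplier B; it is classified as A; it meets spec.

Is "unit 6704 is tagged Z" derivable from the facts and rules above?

Yes

By R7 (it is from supplier B, it meets spec, it is held for review): it satisfies condition H.
By R8 (it is classified as A, it is classified as T): it passes visual inspection.
By R9 (it is certified, it is coated, it is classified as T): it is tagged Q.
By R10 (it is marked for recall, it is tagged B): it requires rework.
By R12 (it requires rework, it satisfies condition H, it is certified): it has a surface defect.
By R13 (it has a surface defect): it is within tolerance.
By R14 (it is tagged Q): it has attribute P.
By R15 (it passes visual inspection): it has a calibration stamp.
By R4 (it has a calibration stamp): it has marker J.
By R1 (it is within tolerance, it has marker J, it has attribute P): it is load-tested.
By R3 (it is load-tested): it is tagged Z.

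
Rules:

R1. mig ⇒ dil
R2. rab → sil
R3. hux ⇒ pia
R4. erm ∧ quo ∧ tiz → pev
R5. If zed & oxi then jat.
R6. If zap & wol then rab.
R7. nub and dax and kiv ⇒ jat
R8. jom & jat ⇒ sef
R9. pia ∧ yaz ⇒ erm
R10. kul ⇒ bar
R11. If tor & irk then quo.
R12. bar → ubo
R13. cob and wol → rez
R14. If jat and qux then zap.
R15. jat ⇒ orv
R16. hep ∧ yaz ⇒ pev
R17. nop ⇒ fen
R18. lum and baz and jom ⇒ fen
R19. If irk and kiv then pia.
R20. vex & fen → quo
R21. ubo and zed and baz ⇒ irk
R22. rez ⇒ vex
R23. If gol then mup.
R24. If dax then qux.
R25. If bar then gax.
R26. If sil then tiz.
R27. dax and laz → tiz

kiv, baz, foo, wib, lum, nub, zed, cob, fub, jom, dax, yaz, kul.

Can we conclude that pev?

No

Forward chaining from the given facts derives: jat, sef, bar, ubo, orv, fen, irk, qux, gax, zap, pia, erm.
Rules concluding pev: R4 needs quo; R16 needs hep — none of these are established.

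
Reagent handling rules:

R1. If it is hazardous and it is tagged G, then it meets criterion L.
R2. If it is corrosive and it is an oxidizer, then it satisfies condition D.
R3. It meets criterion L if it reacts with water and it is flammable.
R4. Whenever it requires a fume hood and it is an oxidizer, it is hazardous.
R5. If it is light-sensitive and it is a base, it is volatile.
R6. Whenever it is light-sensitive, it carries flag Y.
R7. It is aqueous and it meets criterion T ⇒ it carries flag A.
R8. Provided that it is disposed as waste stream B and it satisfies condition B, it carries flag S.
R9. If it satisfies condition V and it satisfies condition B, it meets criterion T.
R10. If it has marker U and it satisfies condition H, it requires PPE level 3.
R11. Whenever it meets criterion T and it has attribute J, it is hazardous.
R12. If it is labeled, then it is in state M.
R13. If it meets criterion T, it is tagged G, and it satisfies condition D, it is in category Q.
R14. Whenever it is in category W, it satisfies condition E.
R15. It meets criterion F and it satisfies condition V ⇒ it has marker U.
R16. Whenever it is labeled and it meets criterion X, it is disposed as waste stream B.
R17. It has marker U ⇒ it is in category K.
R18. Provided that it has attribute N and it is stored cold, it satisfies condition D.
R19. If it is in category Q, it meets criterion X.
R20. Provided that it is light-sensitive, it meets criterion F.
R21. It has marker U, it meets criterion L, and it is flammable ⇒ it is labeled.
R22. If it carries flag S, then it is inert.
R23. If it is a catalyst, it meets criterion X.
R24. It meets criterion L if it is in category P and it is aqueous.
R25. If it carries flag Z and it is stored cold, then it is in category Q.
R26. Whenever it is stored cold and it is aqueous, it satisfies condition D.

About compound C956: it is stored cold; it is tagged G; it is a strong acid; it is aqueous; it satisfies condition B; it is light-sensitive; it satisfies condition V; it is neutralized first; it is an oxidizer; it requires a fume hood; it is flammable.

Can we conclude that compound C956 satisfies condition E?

Forward chaining from the given facts derives: is hazardous, carries flag Y, meets criterion T, meets criterion F, satisfies condition D, meets criterion L, carries flag A, is in category Q, has marker U, is in category K, meets criterion X, is labeled, is in state M, is disposed as waste stream B, carries flag S, is inert.
The only rule concluding "it satisfies condition E" is R14, which needs "it is in category W"; that is never established.

No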